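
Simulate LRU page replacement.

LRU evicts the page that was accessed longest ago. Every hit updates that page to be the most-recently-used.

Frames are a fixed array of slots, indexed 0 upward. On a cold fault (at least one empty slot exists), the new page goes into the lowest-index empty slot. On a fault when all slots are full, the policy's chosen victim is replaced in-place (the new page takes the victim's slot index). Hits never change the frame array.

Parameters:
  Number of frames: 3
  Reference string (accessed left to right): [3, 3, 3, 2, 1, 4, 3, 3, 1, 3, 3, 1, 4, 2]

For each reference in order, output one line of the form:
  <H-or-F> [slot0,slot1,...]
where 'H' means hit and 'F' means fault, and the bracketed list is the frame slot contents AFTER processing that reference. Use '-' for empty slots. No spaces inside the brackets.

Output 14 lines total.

F [3,-,-]
H [3,-,-]
H [3,-,-]
F [3,2,-]
F [3,2,1]
F [4,2,1]
F [4,3,1]
H [4,3,1]
H [4,3,1]
H [4,3,1]
H [4,3,1]
H [4,3,1]
H [4,3,1]
F [4,2,1]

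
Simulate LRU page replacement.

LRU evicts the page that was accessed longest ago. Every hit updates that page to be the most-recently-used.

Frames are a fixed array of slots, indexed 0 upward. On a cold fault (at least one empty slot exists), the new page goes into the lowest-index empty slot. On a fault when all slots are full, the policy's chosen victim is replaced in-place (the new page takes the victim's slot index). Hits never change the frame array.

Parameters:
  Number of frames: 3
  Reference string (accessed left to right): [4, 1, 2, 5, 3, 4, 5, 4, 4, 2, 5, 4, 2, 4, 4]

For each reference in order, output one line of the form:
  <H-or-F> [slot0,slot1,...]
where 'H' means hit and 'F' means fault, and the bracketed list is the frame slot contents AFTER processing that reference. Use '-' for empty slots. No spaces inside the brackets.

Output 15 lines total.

F [4,-,-]
F [4,1,-]
F [4,1,2]
F [5,1,2]
F [5,3,2]
F [5,3,4]
H [5,3,4]
H [5,3,4]
H [5,3,4]
F [5,2,4]
H [5,2,4]
H [5,2,4]
H [5,2,4]
H [5,2,4]
H [5,2,4]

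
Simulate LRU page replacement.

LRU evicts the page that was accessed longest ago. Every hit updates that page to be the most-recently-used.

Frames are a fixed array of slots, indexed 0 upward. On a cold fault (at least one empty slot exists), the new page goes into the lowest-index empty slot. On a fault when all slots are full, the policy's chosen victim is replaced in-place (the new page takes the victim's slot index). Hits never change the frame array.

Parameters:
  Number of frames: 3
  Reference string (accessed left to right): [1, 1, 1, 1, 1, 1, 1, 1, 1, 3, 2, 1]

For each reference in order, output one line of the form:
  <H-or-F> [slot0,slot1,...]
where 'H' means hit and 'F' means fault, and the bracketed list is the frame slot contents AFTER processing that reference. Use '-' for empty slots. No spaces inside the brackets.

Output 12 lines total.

F [1,-,-]
H [1,-,-]
H [1,-,-]
H [1,-,-]
H [1,-,-]
H [1,-,-]
H [1,-,-]
H [1,-,-]
H [1,-,-]
F [1,3,-]
F [1,3,2]
H [1,3,2]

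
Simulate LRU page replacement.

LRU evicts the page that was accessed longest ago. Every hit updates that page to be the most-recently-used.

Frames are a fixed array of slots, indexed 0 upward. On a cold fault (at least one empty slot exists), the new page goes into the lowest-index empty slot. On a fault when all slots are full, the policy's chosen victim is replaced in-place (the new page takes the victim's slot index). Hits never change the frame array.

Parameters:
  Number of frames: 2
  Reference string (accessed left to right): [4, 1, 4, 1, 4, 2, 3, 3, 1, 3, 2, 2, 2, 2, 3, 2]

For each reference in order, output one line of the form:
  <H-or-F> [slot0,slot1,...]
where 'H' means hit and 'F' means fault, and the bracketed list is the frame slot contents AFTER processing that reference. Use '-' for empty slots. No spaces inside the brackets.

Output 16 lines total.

F [4,-]
F [4,1]
H [4,1]
H [4,1]
H [4,1]
F [4,2]
F [3,2]
H [3,2]
F [3,1]
H [3,1]
F [3,2]
H [3,2]
H [3,2]
H [3,2]
H [3,2]
H [3,2]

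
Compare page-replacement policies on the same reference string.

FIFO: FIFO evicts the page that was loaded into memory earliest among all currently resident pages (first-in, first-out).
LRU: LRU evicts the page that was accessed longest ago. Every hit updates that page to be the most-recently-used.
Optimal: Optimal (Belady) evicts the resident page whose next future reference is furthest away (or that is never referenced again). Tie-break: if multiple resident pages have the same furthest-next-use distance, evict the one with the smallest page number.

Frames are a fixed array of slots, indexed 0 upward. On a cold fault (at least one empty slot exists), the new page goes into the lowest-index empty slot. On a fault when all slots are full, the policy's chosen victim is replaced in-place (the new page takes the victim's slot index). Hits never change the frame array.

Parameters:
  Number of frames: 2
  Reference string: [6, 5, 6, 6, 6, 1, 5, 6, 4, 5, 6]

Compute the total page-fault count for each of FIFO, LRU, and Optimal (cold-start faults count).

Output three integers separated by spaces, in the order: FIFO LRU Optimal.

Answer: 7 8 6

Derivation:
--- FIFO ---
  step 0: ref 6 -> FAULT, frames=[6,-] (faults so far: 1)
  step 1: ref 5 -> FAULT, frames=[6,5] (faults so far: 2)
  step 2: ref 6 -> HIT, frames=[6,5] (faults so far: 2)
  step 3: ref 6 -> HIT, frames=[6,5] (faults so far: 2)
  step 4: ref 6 -> HIT, frames=[6,5] (faults so far: 2)
  step 5: ref 1 -> FAULT, evict 6, frames=[1,5] (faults so far: 3)
  step 6: ref 5 -> HIT, frames=[1,5] (faults so far: 3)
  step 7: ref 6 -> FAULT, evict 5, frames=[1,6] (faults so far: 4)
  step 8: ref 4 -> FAULT, evict 1, frames=[4,6] (faults so far: 5)
  step 9: ref 5 -> FAULT, evict 6, frames=[4,5] (faults so far: 6)
  step 10: ref 6 -> FAULT, evict 4, frames=[6,5] (faults so far: 7)
  FIFO total faults: 7
--- LRU ---
  step 0: ref 6 -> FAULT, frames=[6,-] (faults so far: 1)
  step 1: ref 5 -> FAULT, frames=[6,5] (faults so far: 2)
  step 2: ref 6 -> HIT, frames=[6,5] (faults so far: 2)
  step 3: ref 6 -> HIT, frames=[6,5] (faults so far: 2)
  step 4: ref 6 -> HIT, frames=[6,5] (faults so far: 2)
  step 5: ref 1 -> FAULT, evict 5, frames=[6,1] (faults so far: 3)
  step 6: ref 5 -> FAULT, evict 6, frames=[5,1] (faults so far: 4)
  step 7: ref 6 -> FAULT, evict 1, frames=[5,6] (faults so far: 5)
  step 8: ref 4 -> FAULT, evict 5, frames=[4,6] (faults so far: 6)
  step 9: ref 5 -> FAULT, evict 6, frames=[4,5] (faults so far: 7)
  step 10: ref 6 -> FAULT, evict 4, frames=[6,5] (faults so far: 8)
  LRU total faults: 8
--- Optimal ---
  step 0: ref 6 -> FAULT, frames=[6,-] (faults so far: 1)
  step 1: ref 5 -> FAULT, frames=[6,5] (faults so far: 2)
  step 2: ref 6 -> HIT, frames=[6,5] (faults so far: 2)
  step 3: ref 6 -> HIT, frames=[6,5] (faults so far: 2)
  step 4: ref 6 -> HIT, frames=[6,5] (faults so far: 2)
  step 5: ref 1 -> FAULT, evict 6, frames=[1,5] (faults so far: 3)
  step 6: ref 5 -> HIT, frames=[1,5] (faults so far: 3)
  step 7: ref 6 -> FAULT, evict 1, frames=[6,5] (faults so far: 4)
  step 8: ref 4 -> FAULT, evict 6, frames=[4,5] (faults so far: 5)
  step 9: ref 5 -> HIT, frames=[4,5] (faults so far: 5)
  step 10: ref 6 -> FAULT, evict 4, frames=[6,5] (faults so far: 6)
  Optimal total faults: 6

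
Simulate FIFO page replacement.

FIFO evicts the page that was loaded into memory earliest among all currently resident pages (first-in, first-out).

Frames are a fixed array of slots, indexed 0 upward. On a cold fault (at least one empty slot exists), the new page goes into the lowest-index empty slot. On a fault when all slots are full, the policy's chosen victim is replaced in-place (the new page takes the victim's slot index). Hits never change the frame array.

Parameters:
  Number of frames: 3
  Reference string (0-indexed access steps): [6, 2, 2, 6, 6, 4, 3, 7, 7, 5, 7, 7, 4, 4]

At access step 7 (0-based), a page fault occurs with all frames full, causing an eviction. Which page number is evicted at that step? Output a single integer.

Step 0: ref 6 -> FAULT, frames=[6,-,-]
Step 1: ref 2 -> FAULT, frames=[6,2,-]
Step 2: ref 2 -> HIT, frames=[6,2,-]
Step 3: ref 6 -> HIT, frames=[6,2,-]
Step 4: ref 6 -> HIT, frames=[6,2,-]
Step 5: ref 4 -> FAULT, frames=[6,2,4]
Step 6: ref 3 -> FAULT, evict 6, frames=[3,2,4]
Step 7: ref 7 -> FAULT, evict 2, frames=[3,7,4]
At step 7: evicted page 2

Answer: 2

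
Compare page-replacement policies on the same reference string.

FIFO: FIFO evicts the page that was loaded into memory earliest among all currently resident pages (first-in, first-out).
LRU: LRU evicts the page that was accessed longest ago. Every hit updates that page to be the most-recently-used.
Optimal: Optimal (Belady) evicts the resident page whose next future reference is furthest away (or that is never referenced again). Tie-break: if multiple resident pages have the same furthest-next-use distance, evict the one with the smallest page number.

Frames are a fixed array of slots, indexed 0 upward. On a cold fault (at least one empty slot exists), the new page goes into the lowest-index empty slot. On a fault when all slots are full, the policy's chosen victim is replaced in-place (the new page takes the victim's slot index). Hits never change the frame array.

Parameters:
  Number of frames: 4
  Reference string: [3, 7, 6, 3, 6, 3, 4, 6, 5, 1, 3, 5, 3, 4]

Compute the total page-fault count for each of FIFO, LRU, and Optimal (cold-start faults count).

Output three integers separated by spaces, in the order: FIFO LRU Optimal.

Answer: 7 8 6

Derivation:
--- FIFO ---
  step 0: ref 3 -> FAULT, frames=[3,-,-,-] (faults so far: 1)
  step 1: ref 7 -> FAULT, frames=[3,7,-,-] (faults so far: 2)
  step 2: ref 6 -> FAULT, frames=[3,7,6,-] (faults so far: 3)
  step 3: ref 3 -> HIT, frames=[3,7,6,-] (faults so far: 3)
  step 4: ref 6 -> HIT, frames=[3,7,6,-] (faults so far: 3)
  step 5: ref 3 -> HIT, frames=[3,7,6,-] (faults so far: 3)
  step 6: ref 4 -> FAULT, frames=[3,7,6,4] (faults so far: 4)
  step 7: ref 6 -> HIT, frames=[3,7,6,4] (faults so far: 4)
  step 8: ref 5 -> FAULT, evict 3, frames=[5,7,6,4] (faults so far: 5)
  step 9: ref 1 -> FAULT, evict 7, frames=[5,1,6,4] (faults so far: 6)
  step 10: ref 3 -> FAULT, evict 6, frames=[5,1,3,4] (faults so far: 7)
  step 11: ref 5 -> HIT, frames=[5,1,3,4] (faults so far: 7)
  step 12: ref 3 -> HIT, frames=[5,1,3,4] (faults so far: 7)
  step 13: ref 4 -> HIT, frames=[5,1,3,4] (faults so far: 7)
  FIFO total faults: 7
--- LRU ---
  step 0: ref 3 -> FAULT, frames=[3,-,-,-] (faults so far: 1)
  step 1: ref 7 -> FAULT, frames=[3,7,-,-] (faults so far: 2)
  step 2: ref 6 -> FAULT, frames=[3,7,6,-] (faults so far: 3)
  step 3: ref 3 -> HIT, frames=[3,7,6,-] (faults so far: 3)
  step 4: ref 6 -> HIT, frames=[3,7,6,-] (faults so far: 3)
  step 5: ref 3 -> HIT, frames=[3,7,6,-] (faults so far: 3)
  step 6: ref 4 -> FAULT, frames=[3,7,6,4] (faults so far: 4)
  step 7: ref 6 -> HIT, frames=[3,7,6,4] (faults so far: 4)
  step 8: ref 5 -> FAULT, evict 7, frames=[3,5,6,4] (faults so far: 5)
  step 9: ref 1 -> FAULT, evict 3, frames=[1,5,6,4] (faults so far: 6)
  step 10: ref 3 -> FAULT, evict 4, frames=[1,5,6,3] (faults so far: 7)
  step 11: ref 5 -> HIT, frames=[1,5,6,3] (faults so far: 7)
  step 12: ref 3 -> HIT, frames=[1,5,6,3] (faults so far: 7)
  step 13: ref 4 -> FAULT, evict 6, frames=[1,5,4,3] (faults so far: 8)
  LRU total faults: 8
--- Optimal ---
  step 0: ref 3 -> FAULT, frames=[3,-,-,-] (faults so far: 1)
  step 1: ref 7 -> FAULT, frames=[3,7,-,-] (faults so far: 2)
  step 2: ref 6 -> FAULT, frames=[3,7,6,-] (faults so far: 3)
  step 3: ref 3 -> HIT, frames=[3,7,6,-] (faults so far: 3)
  step 4: ref 6 -> HIT, frames=[3,7,6,-] (faults so far: 3)
  step 5: ref 3 -> HIT, frames=[3,7,6,-] (faults so far: 3)
  step 6: ref 4 -> FAULT, frames=[3,7,6,4] (faults so far: 4)
  step 7: ref 6 -> HIT, frames=[3,7,6,4] (faults so far: 4)
  step 8: ref 5 -> FAULT, evict 6, frames=[3,7,5,4] (faults so far: 5)
  step 9: ref 1 -> FAULT, evict 7, frames=[3,1,5,4] (faults so far: 6)
  step 10: ref 3 -> HIT, frames=[3,1,5,4] (faults so far: 6)
  step 11: ref 5 -> HIT, frames=[3,1,5,4] (faults so far: 6)
  step 12: ref 3 -> HIT, frames=[3,1,5,4] (faults so far: 6)
  step 13: ref 4 -> HIT, frames=[3,1,5,4] (faults so far: 6)
  Optimal total faults: 6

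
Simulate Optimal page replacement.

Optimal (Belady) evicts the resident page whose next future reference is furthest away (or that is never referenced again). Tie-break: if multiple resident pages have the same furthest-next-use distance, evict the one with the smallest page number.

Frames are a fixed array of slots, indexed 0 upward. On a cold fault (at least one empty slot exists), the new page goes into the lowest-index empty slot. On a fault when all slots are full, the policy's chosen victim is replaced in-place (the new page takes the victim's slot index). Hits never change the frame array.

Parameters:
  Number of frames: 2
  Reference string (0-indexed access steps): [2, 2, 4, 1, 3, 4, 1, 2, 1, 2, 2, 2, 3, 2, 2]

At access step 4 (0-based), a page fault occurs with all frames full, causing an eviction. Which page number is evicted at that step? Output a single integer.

Step 0: ref 2 -> FAULT, frames=[2,-]
Step 1: ref 2 -> HIT, frames=[2,-]
Step 2: ref 4 -> FAULT, frames=[2,4]
Step 3: ref 1 -> FAULT, evict 2, frames=[1,4]
Step 4: ref 3 -> FAULT, evict 1, frames=[3,4]
At step 4: evicted page 1

Answer: 1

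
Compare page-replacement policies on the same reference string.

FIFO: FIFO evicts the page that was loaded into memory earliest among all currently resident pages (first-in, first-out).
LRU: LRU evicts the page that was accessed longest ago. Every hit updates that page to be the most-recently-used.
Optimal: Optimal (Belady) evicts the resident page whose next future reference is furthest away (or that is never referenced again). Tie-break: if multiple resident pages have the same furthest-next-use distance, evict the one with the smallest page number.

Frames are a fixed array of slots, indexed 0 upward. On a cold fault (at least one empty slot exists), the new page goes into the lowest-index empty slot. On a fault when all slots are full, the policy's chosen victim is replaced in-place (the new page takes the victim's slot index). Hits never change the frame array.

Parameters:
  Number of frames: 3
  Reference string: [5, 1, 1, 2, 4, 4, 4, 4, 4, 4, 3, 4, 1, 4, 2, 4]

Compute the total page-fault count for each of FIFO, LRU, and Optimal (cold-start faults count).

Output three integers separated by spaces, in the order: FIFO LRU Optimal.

Answer: 8 7 6

Derivation:
--- FIFO ---
  step 0: ref 5 -> FAULT, frames=[5,-,-] (faults so far: 1)
  step 1: ref 1 -> FAULT, frames=[5,1,-] (faults so far: 2)
  step 2: ref 1 -> HIT, frames=[5,1,-] (faults so far: 2)
  step 3: ref 2 -> FAULT, frames=[5,1,2] (faults so far: 3)
  step 4: ref 4 -> FAULT, evict 5, frames=[4,1,2] (faults so far: 4)
  step 5: ref 4 -> HIT, frames=[4,1,2] (faults so far: 4)
  step 6: ref 4 -> HIT, frames=[4,1,2] (faults so far: 4)
  step 7: ref 4 -> HIT, frames=[4,1,2] (faults so far: 4)
  step 8: ref 4 -> HIT, frames=[4,1,2] (faults so far: 4)
  step 9: ref 4 -> HIT, frames=[4,1,2] (faults so far: 4)
  step 10: ref 3 -> FAULT, evict 1, frames=[4,3,2] (faults so far: 5)
  step 11: ref 4 -> HIT, frames=[4,3,2] (faults so far: 5)
  step 12: ref 1 -> FAULT, evict 2, frames=[4,3,1] (faults so far: 6)
  step 13: ref 4 -> HIT, frames=[4,3,1] (faults so far: 6)
  step 14: ref 2 -> FAULT, evict 4, frames=[2,3,1] (faults so far: 7)
  step 15: ref 4 -> FAULT, evict 3, frames=[2,4,1] (faults so far: 8)
  FIFO total faults: 8
--- LRU ---
  step 0: ref 5 -> FAULT, frames=[5,-,-] (faults so far: 1)
  step 1: ref 1 -> FAULT, frames=[5,1,-] (faults so far: 2)
  step 2: ref 1 -> HIT, frames=[5,1,-] (faults so far: 2)
  step 3: ref 2 -> FAULT, frames=[5,1,2] (faults so far: 3)
  step 4: ref 4 -> FAULT, evict 5, frames=[4,1,2] (faults so far: 4)
  step 5: ref 4 -> HIT, frames=[4,1,2] (faults so far: 4)
  step 6: ref 4 -> HIT, frames=[4,1,2] (faults so far: 4)
  step 7: ref 4 -> HIT, frames=[4,1,2] (faults so far: 4)
  step 8: ref 4 -> HIT, frames=[4,1,2] (faults so far: 4)
  step 9: ref 4 -> HIT, frames=[4,1,2] (faults so far: 4)
  step 10: ref 3 -> FAULT, evict 1, frames=[4,3,2] (faults so far: 5)
  step 11: ref 4 -> HIT, frames=[4,3,2] (faults so far: 5)
  step 12: ref 1 -> FAULT, evict 2, frames=[4,3,1] (faults so far: 6)
  step 13: ref 4 -> HIT, frames=[4,3,1] (faults so far: 6)
  step 14: ref 2 -> FAULT, evict 3, frames=[4,2,1] (faults so far: 7)
  step 15: ref 4 -> HIT, frames=[4,2,1] (faults so far: 7)
  LRU total faults: 7
--- Optimal ---
  step 0: ref 5 -> FAULT, frames=[5,-,-] (faults so far: 1)
  step 1: ref 1 -> FAULT, frames=[5,1,-] (faults so far: 2)
  step 2: ref 1 -> HIT, frames=[5,1,-] (faults so far: 2)
  step 3: ref 2 -> FAULT, frames=[5,1,2] (faults so far: 3)
  step 4: ref 4 -> FAULT, evict 5, frames=[4,1,2] (faults so far: 4)
  step 5: ref 4 -> HIT, frames=[4,1,2] (faults so far: 4)
  step 6: ref 4 -> HIT, frames=[4,1,2] (faults so far: 4)
  step 7: ref 4 -> HIT, frames=[4,1,2] (faults so far: 4)
  step 8: ref 4 -> HIT, frames=[4,1,2] (faults so far: 4)
  step 9: ref 4 -> HIT, frames=[4,1,2] (faults so far: 4)
  step 10: ref 3 -> FAULT, evict 2, frames=[4,1,3] (faults so far: 5)
  step 11: ref 4 -> HIT, frames=[4,1,3] (faults so far: 5)
  step 12: ref 1 -> HIT, frames=[4,1,3] (faults so far: 5)
  step 13: ref 4 -> HIT, frames=[4,1,3] (faults so far: 5)
  step 14: ref 2 -> FAULT, evict 1, frames=[4,2,3] (faults so far: 6)
  step 15: ref 4 -> HIT, frames=[4,2,3] (faults so far: 6)
  Optimal total faults: 6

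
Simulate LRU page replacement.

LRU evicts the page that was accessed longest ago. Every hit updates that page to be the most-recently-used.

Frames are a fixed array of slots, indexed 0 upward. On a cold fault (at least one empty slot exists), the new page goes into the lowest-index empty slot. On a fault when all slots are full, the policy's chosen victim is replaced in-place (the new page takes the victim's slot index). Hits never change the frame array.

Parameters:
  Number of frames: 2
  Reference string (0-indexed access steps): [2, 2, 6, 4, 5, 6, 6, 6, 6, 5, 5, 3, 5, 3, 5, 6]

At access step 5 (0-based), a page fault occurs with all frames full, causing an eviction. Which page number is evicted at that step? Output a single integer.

Step 0: ref 2 -> FAULT, frames=[2,-]
Step 1: ref 2 -> HIT, frames=[2,-]
Step 2: ref 6 -> FAULT, frames=[2,6]
Step 3: ref 4 -> FAULT, evict 2, frames=[4,6]
Step 4: ref 5 -> FAULT, evict 6, frames=[4,5]
Step 5: ref 6 -> FAULT, evict 4, frames=[6,5]
At step 5: evicted page 4

Answer: 4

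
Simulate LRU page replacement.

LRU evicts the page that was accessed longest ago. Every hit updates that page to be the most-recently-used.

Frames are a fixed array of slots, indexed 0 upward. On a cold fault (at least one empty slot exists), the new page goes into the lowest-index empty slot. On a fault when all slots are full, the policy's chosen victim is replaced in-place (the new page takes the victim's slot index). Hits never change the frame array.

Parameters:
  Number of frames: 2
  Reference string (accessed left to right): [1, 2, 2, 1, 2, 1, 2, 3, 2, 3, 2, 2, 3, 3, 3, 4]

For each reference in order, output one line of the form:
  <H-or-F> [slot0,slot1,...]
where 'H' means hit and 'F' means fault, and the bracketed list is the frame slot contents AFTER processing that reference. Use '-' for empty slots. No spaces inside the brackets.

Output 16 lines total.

F [1,-]
F [1,2]
H [1,2]
H [1,2]
H [1,2]
H [1,2]
H [1,2]
F [3,2]
H [3,2]
H [3,2]
H [3,2]
H [3,2]
H [3,2]
H [3,2]
H [3,2]
F [3,4]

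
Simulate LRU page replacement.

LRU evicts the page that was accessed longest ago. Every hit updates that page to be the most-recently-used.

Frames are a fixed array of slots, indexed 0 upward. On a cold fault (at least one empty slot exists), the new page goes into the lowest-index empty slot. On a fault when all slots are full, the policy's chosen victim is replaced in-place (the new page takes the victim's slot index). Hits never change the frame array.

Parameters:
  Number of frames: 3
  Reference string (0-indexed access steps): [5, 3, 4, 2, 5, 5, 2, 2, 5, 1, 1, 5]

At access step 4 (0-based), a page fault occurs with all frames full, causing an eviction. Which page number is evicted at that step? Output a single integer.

Step 0: ref 5 -> FAULT, frames=[5,-,-]
Step 1: ref 3 -> FAULT, frames=[5,3,-]
Step 2: ref 4 -> FAULT, frames=[5,3,4]
Step 3: ref 2 -> FAULT, evict 5, frames=[2,3,4]
Step 4: ref 5 -> FAULT, evict 3, frames=[2,5,4]
At step 4: evicted page 3

Answer: 3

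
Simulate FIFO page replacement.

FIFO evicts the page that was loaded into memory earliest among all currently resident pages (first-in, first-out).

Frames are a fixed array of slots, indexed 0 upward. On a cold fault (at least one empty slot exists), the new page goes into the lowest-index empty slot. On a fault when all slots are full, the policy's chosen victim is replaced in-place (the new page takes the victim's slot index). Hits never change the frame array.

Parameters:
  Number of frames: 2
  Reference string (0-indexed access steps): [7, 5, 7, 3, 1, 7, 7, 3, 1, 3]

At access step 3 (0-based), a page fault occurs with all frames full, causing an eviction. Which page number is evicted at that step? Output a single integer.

Answer: 7

Derivation:
Step 0: ref 7 -> FAULT, frames=[7,-]
Step 1: ref 5 -> FAULT, frames=[7,5]
Step 2: ref 7 -> HIT, frames=[7,5]
Step 3: ref 3 -> FAULT, evict 7, frames=[3,5]
At step 3: evicted page 7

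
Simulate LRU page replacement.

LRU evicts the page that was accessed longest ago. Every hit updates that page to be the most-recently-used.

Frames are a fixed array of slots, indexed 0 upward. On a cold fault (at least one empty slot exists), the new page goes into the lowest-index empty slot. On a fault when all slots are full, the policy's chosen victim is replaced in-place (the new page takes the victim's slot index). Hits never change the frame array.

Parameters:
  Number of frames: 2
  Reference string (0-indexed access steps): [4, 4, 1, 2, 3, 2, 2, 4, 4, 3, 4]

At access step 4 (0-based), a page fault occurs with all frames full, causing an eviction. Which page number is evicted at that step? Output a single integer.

Step 0: ref 4 -> FAULT, frames=[4,-]
Step 1: ref 4 -> HIT, frames=[4,-]
Step 2: ref 1 -> FAULT, frames=[4,1]
Step 3: ref 2 -> FAULT, evict 4, frames=[2,1]
Step 4: ref 3 -> FAULT, evict 1, frames=[2,3]
At step 4: evicted page 1

Answer: 1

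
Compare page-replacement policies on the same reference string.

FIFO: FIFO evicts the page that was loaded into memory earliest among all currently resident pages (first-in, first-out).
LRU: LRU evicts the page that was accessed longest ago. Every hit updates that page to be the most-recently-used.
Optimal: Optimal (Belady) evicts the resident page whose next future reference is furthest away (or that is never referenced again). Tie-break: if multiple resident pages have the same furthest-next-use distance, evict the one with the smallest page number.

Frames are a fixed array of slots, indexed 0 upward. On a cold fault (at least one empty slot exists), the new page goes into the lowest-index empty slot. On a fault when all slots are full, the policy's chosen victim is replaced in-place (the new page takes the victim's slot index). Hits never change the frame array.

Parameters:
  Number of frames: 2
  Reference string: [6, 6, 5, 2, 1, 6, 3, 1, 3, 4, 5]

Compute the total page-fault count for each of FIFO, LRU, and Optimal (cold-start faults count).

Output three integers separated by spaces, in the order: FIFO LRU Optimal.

Answer: 9 9 7

Derivation:
--- FIFO ---
  step 0: ref 6 -> FAULT, frames=[6,-] (faults so far: 1)
  step 1: ref 6 -> HIT, frames=[6,-] (faults so far: 1)
  step 2: ref 5 -> FAULT, frames=[6,5] (faults so far: 2)
  step 3: ref 2 -> FAULT, evict 6, frames=[2,5] (faults so far: 3)
  step 4: ref 1 -> FAULT, evict 5, frames=[2,1] (faults so far: 4)
  step 5: ref 6 -> FAULT, evict 2, frames=[6,1] (faults so far: 5)
  step 6: ref 3 -> FAULT, evict 1, frames=[6,3] (faults so far: 6)
  step 7: ref 1 -> FAULT, evict 6, frames=[1,3] (faults so far: 7)
  step 8: ref 3 -> HIT, frames=[1,3] (faults so far: 7)
  step 9: ref 4 -> FAULT, evict 3, frames=[1,4] (faults so far: 8)
  step 10: ref 5 -> FAULT, evict 1, frames=[5,4] (faults so far: 9)
  FIFO total faults: 9
--- LRU ---
  step 0: ref 6 -> FAULT, frames=[6,-] (faults so far: 1)
  step 1: ref 6 -> HIT, frames=[6,-] (faults so far: 1)
  step 2: ref 5 -> FAULT, frames=[6,5] (faults so far: 2)
  step 3: ref 2 -> FAULT, evict 6, frames=[2,5] (faults so far: 3)
  step 4: ref 1 -> FAULT, evict 5, frames=[2,1] (faults so far: 4)
  step 5: ref 6 -> FAULT, evict 2, frames=[6,1] (faults so far: 5)
  step 6: ref 3 -> FAULT, evict 1, frames=[6,3] (faults so far: 6)
  step 7: ref 1 -> FAULT, evict 6, frames=[1,3] (faults so far: 7)
  step 8: ref 3 -> HIT, frames=[1,3] (faults so far: 7)
  step 9: ref 4 -> FAULT, evict 1, frames=[4,3] (faults so far: 8)
  step 10: ref 5 -> FAULT, evict 3, frames=[4,5] (faults so far: 9)
  LRU total faults: 9
--- Optimal ---
  step 0: ref 6 -> FAULT, frames=[6,-] (faults so far: 1)
  step 1: ref 6 -> HIT, frames=[6,-] (faults so far: 1)
  step 2: ref 5 -> FAULT, frames=[6,5] (faults so far: 2)
  step 3: ref 2 -> FAULT, evict 5, frames=[6,2] (faults so far: 3)
  step 4: ref 1 -> FAULT, evict 2, frames=[6,1] (faults so far: 4)
  step 5: ref 6 -> HIT, frames=[6,1] (faults so far: 4)
  step 6: ref 3 -> FAULT, evict 6, frames=[3,1] (faults so far: 5)
  step 7: ref 1 -> HIT, frames=[3,1] (faults so far: 5)
  step 8: ref 3 -> HIT, frames=[3,1] (faults so far: 5)
  step 9: ref 4 -> FAULT, evict 1, frames=[3,4] (faults so far: 6)
  step 10: ref 5 -> FAULT, evict 3, frames=[5,4] (faults so far: 7)
  Optimal total faults: 7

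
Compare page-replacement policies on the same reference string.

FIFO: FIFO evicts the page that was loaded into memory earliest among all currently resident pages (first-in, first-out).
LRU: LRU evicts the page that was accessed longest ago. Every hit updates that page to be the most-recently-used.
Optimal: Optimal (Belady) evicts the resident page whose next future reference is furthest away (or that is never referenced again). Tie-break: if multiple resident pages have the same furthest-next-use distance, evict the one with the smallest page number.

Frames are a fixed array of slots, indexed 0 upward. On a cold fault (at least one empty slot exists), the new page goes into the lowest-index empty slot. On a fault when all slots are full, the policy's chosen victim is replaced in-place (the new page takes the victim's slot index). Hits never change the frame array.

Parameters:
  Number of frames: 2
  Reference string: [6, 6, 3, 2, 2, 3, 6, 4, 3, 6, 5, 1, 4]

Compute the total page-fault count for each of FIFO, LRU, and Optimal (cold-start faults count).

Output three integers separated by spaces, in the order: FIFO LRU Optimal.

--- FIFO ---
  step 0: ref 6 -> FAULT, frames=[6,-] (faults so far: 1)
  step 1: ref 6 -> HIT, frames=[6,-] (faults so far: 1)
  step 2: ref 3 -> FAULT, frames=[6,3] (faults so far: 2)
  step 3: ref 2 -> FAULT, evict 6, frames=[2,3] (faults so far: 3)
  step 4: ref 2 -> HIT, frames=[2,3] (faults so far: 3)
  step 5: ref 3 -> HIT, frames=[2,3] (faults so far: 3)
  step 6: ref 6 -> FAULT, evict 3, frames=[2,6] (faults so far: 4)
  step 7: ref 4 -> FAULT, evict 2, frames=[4,6] (faults so far: 5)
  step 8: ref 3 -> FAULT, evict 6, frames=[4,3] (faults so far: 6)
  step 9: ref 6 -> FAULT, evict 4, frames=[6,3] (faults so far: 7)
  step 10: ref 5 -> FAULT, evict 3, frames=[6,5] (faults so far: 8)
  step 11: ref 1 -> FAULT, evict 6, frames=[1,5] (faults so far: 9)
  step 12: ref 4 -> FAULT, evict 5, frames=[1,4] (faults so far: 10)
  FIFO total faults: 10
--- LRU ---
  step 0: ref 6 -> FAULT, frames=[6,-] (faults so far: 1)
  step 1: ref 6 -> HIT, frames=[6,-] (faults so far: 1)
  step 2: ref 3 -> FAULT, frames=[6,3] (faults so far: 2)
  step 3: ref 2 -> FAULT, evict 6, frames=[2,3] (faults so far: 3)
  step 4: ref 2 -> HIT, frames=[2,3] (faults so far: 3)
  step 5: ref 3 -> HIT, frames=[2,3] (faults so far: 3)
  step 6: ref 6 -> FAULT, evict 2, frames=[6,3] (faults so far: 4)
  step 7: ref 4 -> FAULT, evict 3, frames=[6,4] (faults so far: 5)
  step 8: ref 3 -> FAULT, evict 6, frames=[3,4] (faults so far: 6)
  step 9: ref 6 -> FAULT, evict 4, frames=[3,6] (faults so far: 7)
  step 10: ref 5 -> FAULT, evict 3, frames=[5,6] (faults so far: 8)
  step 11: ref 1 -> FAULT, evict 6, frames=[5,1] (faults so far: 9)
  step 12: ref 4 -> FAULT, evict 5, frames=[4,1] (faults so far: 10)
  LRU total faults: 10
--- Optimal ---
  step 0: ref 6 -> FAULT, frames=[6,-] (faults so far: 1)
  step 1: ref 6 -> HIT, frames=[6,-] (faults so far: 1)
  step 2: ref 3 -> FAULT, frames=[6,3] (faults so far: 2)
  step 3: ref 2 -> FAULT, evict 6, frames=[2,3] (faults so far: 3)
  step 4: ref 2 -> HIT, frames=[2,3] (faults so far: 3)
  step 5: ref 3 -> HIT, frames=[2,3] (faults so far: 3)
  step 6: ref 6 -> FAULT, evict 2, frames=[6,3] (faults so far: 4)
  step 7: ref 4 -> FAULT, evict 6, frames=[4,3] (faults so far: 5)
  step 8: ref 3 -> HIT, frames=[4,3] (faults so far: 5)
  step 9: ref 6 -> FAULT, evict 3, frames=[4,6] (faults so far: 6)
  step 10: ref 5 -> FAULT, evict 6, frames=[4,5] (faults so far: 7)
  step 11: ref 1 -> FAULT, evict 5, frames=[4,1] (faults so far: 8)
  step 12: ref 4 -> HIT, frames=[4,1] (faults so far: 8)
  Optimal total faults: 8

Answer: 10 10 8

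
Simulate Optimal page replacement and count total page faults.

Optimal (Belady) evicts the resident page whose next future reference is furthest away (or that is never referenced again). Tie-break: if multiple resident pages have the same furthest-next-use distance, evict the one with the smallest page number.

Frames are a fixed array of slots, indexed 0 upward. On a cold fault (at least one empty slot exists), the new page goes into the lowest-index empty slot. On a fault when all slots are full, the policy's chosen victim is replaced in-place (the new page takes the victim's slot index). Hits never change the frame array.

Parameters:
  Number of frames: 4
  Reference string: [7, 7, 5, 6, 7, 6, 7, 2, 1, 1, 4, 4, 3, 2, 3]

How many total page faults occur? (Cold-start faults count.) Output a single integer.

Step 0: ref 7 → FAULT, frames=[7,-,-,-]
Step 1: ref 7 → HIT, frames=[7,-,-,-]
Step 2: ref 5 → FAULT, frames=[7,5,-,-]
Step 3: ref 6 → FAULT, frames=[7,5,6,-]
Step 4: ref 7 → HIT, frames=[7,5,6,-]
Step 5: ref 6 → HIT, frames=[7,5,6,-]
Step 6: ref 7 → HIT, frames=[7,5,6,-]
Step 7: ref 2 → FAULT, frames=[7,5,6,2]
Step 8: ref 1 → FAULT (evict 5), frames=[7,1,6,2]
Step 9: ref 1 → HIT, frames=[7,1,6,2]
Step 10: ref 4 → FAULT (evict 1), frames=[7,4,6,2]
Step 11: ref 4 → HIT, frames=[7,4,6,2]
Step 12: ref 3 → FAULT (evict 4), frames=[7,3,6,2]
Step 13: ref 2 → HIT, frames=[7,3,6,2]
Step 14: ref 3 → HIT, frames=[7,3,6,2]
Total faults: 7

Answer: 7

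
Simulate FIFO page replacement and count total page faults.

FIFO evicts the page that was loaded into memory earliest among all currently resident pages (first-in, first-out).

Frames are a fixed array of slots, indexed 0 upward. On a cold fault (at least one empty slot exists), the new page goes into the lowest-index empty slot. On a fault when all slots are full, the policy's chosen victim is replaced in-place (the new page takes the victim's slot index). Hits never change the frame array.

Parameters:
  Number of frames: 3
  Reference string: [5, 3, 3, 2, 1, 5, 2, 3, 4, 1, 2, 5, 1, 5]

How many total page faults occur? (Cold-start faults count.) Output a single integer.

Step 0: ref 5 → FAULT, frames=[5,-,-]
Step 1: ref 3 → FAULT, frames=[5,3,-]
Step 2: ref 3 → HIT, frames=[5,3,-]
Step 3: ref 2 → FAULT, frames=[5,3,2]
Step 4: ref 1 → FAULT (evict 5), frames=[1,3,2]
Step 5: ref 5 → FAULT (evict 3), frames=[1,5,2]
Step 6: ref 2 → HIT, frames=[1,5,2]
Step 7: ref 3 → FAULT (evict 2), frames=[1,5,3]
Step 8: ref 4 → FAULT (evict 1), frames=[4,5,3]
Step 9: ref 1 → FAULT (evict 5), frames=[4,1,3]
Step 10: ref 2 → FAULT (evict 3), frames=[4,1,2]
Step 11: ref 5 → FAULT (evict 4), frames=[5,1,2]
Step 12: ref 1 → HIT, frames=[5,1,2]
Step 13: ref 5 → HIT, frames=[5,1,2]
Total faults: 10

Answer: 10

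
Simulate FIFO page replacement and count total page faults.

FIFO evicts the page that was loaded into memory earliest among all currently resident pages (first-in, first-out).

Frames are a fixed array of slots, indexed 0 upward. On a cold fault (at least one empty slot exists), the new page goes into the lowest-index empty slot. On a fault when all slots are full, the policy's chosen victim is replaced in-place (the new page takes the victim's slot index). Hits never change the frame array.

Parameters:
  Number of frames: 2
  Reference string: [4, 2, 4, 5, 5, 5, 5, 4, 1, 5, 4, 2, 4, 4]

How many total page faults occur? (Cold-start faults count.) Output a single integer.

Answer: 8

Derivation:
Step 0: ref 4 → FAULT, frames=[4,-]
Step 1: ref 2 → FAULT, frames=[4,2]
Step 2: ref 4 → HIT, frames=[4,2]
Step 3: ref 5 → FAULT (evict 4), frames=[5,2]
Step 4: ref 5 → HIT, frames=[5,2]
Step 5: ref 5 → HIT, frames=[5,2]
Step 6: ref 5 → HIT, frames=[5,2]
Step 7: ref 4 → FAULT (evict 2), frames=[5,4]
Step 8: ref 1 → FAULT (evict 5), frames=[1,4]
Step 9: ref 5 → FAULT (evict 4), frames=[1,5]
Step 10: ref 4 → FAULT (evict 1), frames=[4,5]
Step 11: ref 2 → FAULT (evict 5), frames=[4,2]
Step 12: ref 4 → HIT, frames=[4,2]
Step 13: ref 4 → HIT, frames=[4,2]
Total faults: 8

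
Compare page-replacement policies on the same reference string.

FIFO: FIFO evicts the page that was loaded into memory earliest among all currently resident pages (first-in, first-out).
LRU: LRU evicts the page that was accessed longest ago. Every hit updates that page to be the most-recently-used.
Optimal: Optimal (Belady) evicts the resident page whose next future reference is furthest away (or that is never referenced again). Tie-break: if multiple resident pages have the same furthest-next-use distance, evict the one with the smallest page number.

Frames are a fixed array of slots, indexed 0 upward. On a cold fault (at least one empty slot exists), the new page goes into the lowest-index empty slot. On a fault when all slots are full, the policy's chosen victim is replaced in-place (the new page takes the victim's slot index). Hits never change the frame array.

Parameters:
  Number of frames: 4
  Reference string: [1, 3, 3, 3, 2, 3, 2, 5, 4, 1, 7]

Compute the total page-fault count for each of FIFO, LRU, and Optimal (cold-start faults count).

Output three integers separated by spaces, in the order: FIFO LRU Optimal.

--- FIFO ---
  step 0: ref 1 -> FAULT, frames=[1,-,-,-] (faults so far: 1)
  step 1: ref 3 -> FAULT, frames=[1,3,-,-] (faults so far: 2)
  step 2: ref 3 -> HIT, frames=[1,3,-,-] (faults so far: 2)
  step 3: ref 3 -> HIT, frames=[1,3,-,-] (faults so far: 2)
  step 4: ref 2 -> FAULT, frames=[1,3,2,-] (faults so far: 3)
  step 5: ref 3 -> HIT, frames=[1,3,2,-] (faults so far: 3)
  step 6: ref 2 -> HIT, frames=[1,3,2,-] (faults so far: 3)
  step 7: ref 5 -> FAULT, frames=[1,3,2,5] (faults so far: 4)
  step 8: ref 4 -> FAULT, evict 1, frames=[4,3,2,5] (faults so far: 5)
  step 9: ref 1 -> FAULT, evict 3, frames=[4,1,2,5] (faults so far: 6)
  step 10: ref 7 -> FAULT, evict 2, frames=[4,1,7,5] (faults so far: 7)
  FIFO total faults: 7
--- LRU ---
  step 0: ref 1 -> FAULT, frames=[1,-,-,-] (faults so far: 1)
  step 1: ref 3 -> FAULT, frames=[1,3,-,-] (faults so far: 2)
  step 2: ref 3 -> HIT, frames=[1,3,-,-] (faults so far: 2)
  step 3: ref 3 -> HIT, frames=[1,3,-,-] (faults so far: 2)
  step 4: ref 2 -> FAULT, frames=[1,3,2,-] (faults so far: 3)
  step 5: ref 3 -> HIT, frames=[1,3,2,-] (faults so far: 3)
  step 6: ref 2 -> HIT, frames=[1,3,2,-] (faults so far: 3)
  step 7: ref 5 -> FAULT, frames=[1,3,2,5] (faults so far: 4)
  step 8: ref 4 -> FAULT, evict 1, frames=[4,3,2,5] (faults so far: 5)
  step 9: ref 1 -> FAULT, evict 3, frames=[4,1,2,5] (faults so far: 6)
  step 10: ref 7 -> FAULT, evict 2, frames=[4,1,7,5] (faults so far: 7)
  LRU total faults: 7
--- Optimal ---
  step 0: ref 1 -> FAULT, frames=[1,-,-,-] (faults so far: 1)
  step 1: ref 3 -> FAULT, frames=[1,3,-,-] (faults so far: 2)
  step 2: ref 3 -> HIT, frames=[1,3,-,-] (faults so far: 2)
  step 3: ref 3 -> HIT, frames=[1,3,-,-] (faults so far: 2)
  step 4: ref 2 -> FAULT, frames=[1,3,2,-] (faults so far: 3)
  step 5: ref 3 -> HIT, frames=[1,3,2,-] (faults so far: 3)
  step 6: ref 2 -> HIT, frames=[1,3,2,-] (faults so far: 3)
  step 7: ref 5 -> FAULT, frames=[1,3,2,5] (faults so far: 4)
  step 8: ref 4 -> FAULT, evict 2, frames=[1,3,4,5] (faults so far: 5)
  step 9: ref 1 -> HIT, frames=[1,3,4,5] (faults so far: 5)
  step 10: ref 7 -> FAULT, evict 1, frames=[7,3,4,5] (faults so far: 6)
  Optimal total faults: 6

Answer: 7 7 6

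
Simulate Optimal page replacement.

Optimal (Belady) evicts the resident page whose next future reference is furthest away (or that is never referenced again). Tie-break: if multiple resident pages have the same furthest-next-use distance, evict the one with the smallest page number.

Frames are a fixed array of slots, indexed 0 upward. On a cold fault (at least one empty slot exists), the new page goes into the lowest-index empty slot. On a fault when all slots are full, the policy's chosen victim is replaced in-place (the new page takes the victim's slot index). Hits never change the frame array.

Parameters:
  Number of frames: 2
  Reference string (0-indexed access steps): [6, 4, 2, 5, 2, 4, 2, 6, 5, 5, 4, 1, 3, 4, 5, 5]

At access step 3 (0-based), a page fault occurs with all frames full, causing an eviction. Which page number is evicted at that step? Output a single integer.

Step 0: ref 6 -> FAULT, frames=[6,-]
Step 1: ref 4 -> FAULT, frames=[6,4]
Step 2: ref 2 -> FAULT, evict 6, frames=[2,4]
Step 3: ref 5 -> FAULT, evict 4, frames=[2,5]
At step 3: evicted page 4

Answer: 4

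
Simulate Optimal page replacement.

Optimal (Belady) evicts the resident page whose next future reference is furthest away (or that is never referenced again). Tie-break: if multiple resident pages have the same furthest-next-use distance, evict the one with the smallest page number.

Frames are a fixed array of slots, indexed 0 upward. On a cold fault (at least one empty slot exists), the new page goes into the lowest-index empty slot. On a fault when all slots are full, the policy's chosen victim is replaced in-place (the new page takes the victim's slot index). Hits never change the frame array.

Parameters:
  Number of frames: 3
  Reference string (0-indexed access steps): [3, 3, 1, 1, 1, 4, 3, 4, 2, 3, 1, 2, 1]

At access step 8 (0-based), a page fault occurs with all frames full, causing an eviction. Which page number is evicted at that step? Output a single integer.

Step 0: ref 3 -> FAULT, frames=[3,-,-]
Step 1: ref 3 -> HIT, frames=[3,-,-]
Step 2: ref 1 -> FAULT, frames=[3,1,-]
Step 3: ref 1 -> HIT, frames=[3,1,-]
Step 4: ref 1 -> HIT, frames=[3,1,-]
Step 5: ref 4 -> FAULT, frames=[3,1,4]
Step 6: ref 3 -> HIT, frames=[3,1,4]
Step 7: ref 4 -> HIT, frames=[3,1,4]
Step 8: ref 2 -> FAULT, evict 4, frames=[3,1,2]
At step 8: evicted page 4

Answer: 4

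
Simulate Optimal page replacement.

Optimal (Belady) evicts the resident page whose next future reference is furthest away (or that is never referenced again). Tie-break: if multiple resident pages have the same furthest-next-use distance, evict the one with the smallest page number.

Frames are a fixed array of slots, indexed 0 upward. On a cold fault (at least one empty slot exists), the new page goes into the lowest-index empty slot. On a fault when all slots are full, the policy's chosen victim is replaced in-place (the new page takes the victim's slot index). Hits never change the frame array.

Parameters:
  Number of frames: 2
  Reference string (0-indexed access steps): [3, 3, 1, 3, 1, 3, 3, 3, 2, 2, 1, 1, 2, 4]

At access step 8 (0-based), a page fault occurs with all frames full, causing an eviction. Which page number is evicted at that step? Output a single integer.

Answer: 3

Derivation:
Step 0: ref 3 -> FAULT, frames=[3,-]
Step 1: ref 3 -> HIT, frames=[3,-]
Step 2: ref 1 -> FAULT, frames=[3,1]
Step 3: ref 3 -> HIT, frames=[3,1]
Step 4: ref 1 -> HIT, frames=[3,1]
Step 5: ref 3 -> HIT, frames=[3,1]
Step 6: ref 3 -> HIT, frames=[3,1]
Step 7: ref 3 -> HIT, frames=[3,1]
Step 8: ref 2 -> FAULT, evict 3, frames=[2,1]
At step 8: evicted page 3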